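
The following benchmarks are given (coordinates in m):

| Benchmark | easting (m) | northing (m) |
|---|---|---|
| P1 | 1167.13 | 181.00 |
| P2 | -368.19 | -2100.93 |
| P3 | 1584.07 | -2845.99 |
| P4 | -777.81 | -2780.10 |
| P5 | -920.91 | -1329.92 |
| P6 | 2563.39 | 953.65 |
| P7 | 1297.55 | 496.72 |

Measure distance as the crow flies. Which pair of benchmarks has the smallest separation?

Pairwise distances:
P1–P7: √((130.42)² + (315.72)²) = √(17009.3764 + 99679.1184) = 341.60 m
P2–P4: √((-409.62)² + (-679.17)²) = √(167788.5444 + 461271.8889) = 793.13 m
P2–P5: √((-552.72)² + (771.01)²) = √(305499.3984 + 594456.4201) = 948.66 m
P6–P7: √((-1265.84)² + (-456.93)²) = √(1602350.9056 + 208785.0249) = 1345.78 m
P4–P5: √((-143.10)² + (1450.18)²) = √(20477.6100 + 2103022.0324) = 1457.22 m
P1–P6: √((1396.26)² + (772.65)²) = √(1949541.9876 + 596988.0225) = 1595.79 m
P2–P3: √((1952.26)² + (-745.06)²) = √(3811319.1076 + 555114.4036) = 2089.60 m
P3–P4: √((-2361.88)² + (65.89)²) = √(5578477.1344 + 4341.4921) = 2362.80 m
P1–P5: √((-2088.04)² + (-1510.92)²) = √(4359911.0416 + 2282879.2464) = 2577.36 m
P1–P2: √((-1535.32)² + (-2281.93)²) = √(2357207.5024 + 5207204.5249) = 2750.35 m
P5–P7: √((2218.46)² + (1826.64)²) = √(4921564.7716 + 3336613.6896) = 2873.70 m
P3–P5: √((-2504.98)² + (1516.07)²) = √(6274924.8004 + 2298468.2449) = 2928.04 m
P1–P3: √((416.94)² + (-3026.99)²) = √(173838.9636 + 9162668.4601) = 3055.57 m
P2–P7: √((1665.74)² + (2597.65)²) = √(2774689.7476 + 6747785.5225) = 3085.85 m
P3–P7: √((-286.52)² + (3342.71)²) = √(82093.7104 + 11173710.1441) = 3354.97 m
P1–P4: √((-1944.94)² + (-2961.10)²) = √(3782791.6036 + 8768113.2100) = 3542.73 m
P4–P7: √((2075.36)² + (3276.82)²) = √(4307119.1296 + 10737549.3124) = 3878.75 m
P3–P6: √((979.32)² + (3799.64)²) = √(959067.6624 + 14437264.1296) = 3923.82 m
P5–P6: √((3484.30)² + (2283.57)²) = √(12140346.4900 + 5214691.9449) = 4165.94 m
P2–P6: √((2931.58)² + (3054.58)²) = √(8594161.2964 + 9330458.9764) = 4233.75 m
P4–P6: √((3341.20)² + (3733.75)²) = √(11163617.4400 + 13940889.0625) = 5010.44 m
Closest pair: P1–P7 at 341.60 m.

P1 and P7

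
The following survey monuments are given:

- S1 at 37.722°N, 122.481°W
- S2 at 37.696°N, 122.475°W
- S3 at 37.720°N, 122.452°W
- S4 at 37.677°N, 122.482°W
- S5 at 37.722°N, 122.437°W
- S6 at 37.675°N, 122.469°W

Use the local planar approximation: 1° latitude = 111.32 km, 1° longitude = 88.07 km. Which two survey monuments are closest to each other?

S4 and S6

Pairwise distances:
S1–S2: 2.942 km
S1–S3: 2.564 km
S1–S4: 5.010 km
S1–S5: 3.875 km
S1–S6: 5.338 km
S2–S3: 3.353 km
S2–S4: 2.203 km
S2–S5: 4.425 km
S2–S6: 2.397 km
S3–S4: 5.468 km
S3–S5: 1.340 km
S3–S6: 5.228 km
S4–S5: 6.388 km
S4–S6: 1.166 km
S5–S6: 5.943 km
Closest pair: S4–S6 at 1.166 km.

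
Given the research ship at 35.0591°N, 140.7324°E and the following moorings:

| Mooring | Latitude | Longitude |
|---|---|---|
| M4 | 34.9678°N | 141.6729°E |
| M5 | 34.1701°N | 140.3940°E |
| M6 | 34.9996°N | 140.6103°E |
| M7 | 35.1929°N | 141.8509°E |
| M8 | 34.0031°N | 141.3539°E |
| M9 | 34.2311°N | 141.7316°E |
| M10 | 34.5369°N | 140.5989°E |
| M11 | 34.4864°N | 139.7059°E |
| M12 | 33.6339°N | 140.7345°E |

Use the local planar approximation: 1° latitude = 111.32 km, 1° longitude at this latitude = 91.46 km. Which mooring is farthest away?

M12

Distances from 35.0591°N, 140.7324°E:
M4: √((-0.0913·111.32)² + (0.9405·91.46)²) = √(103.297057 + 7399.118689) = 86.6165 km
M5: √((-0.8890·111.32)² + (-0.3384·91.46)²) = √(9793.770374 + 957.906462) = 103.6903 km
M6: √((-0.0595·111.32)² + (-0.1221·91.46)²) = √(43.871282 + 124.707830) = 12.9838 km
M7: √((0.1338·111.32)² + (1.1185·91.46)²) = √(221.849586 + 10464.882850) = 103.3767 km
M8: √((-1.0560·111.32)² + (0.6215·91.46)²) = √(13818.924107 + 3231.057301) = 130.5756 km
M9: √((-0.8280·111.32)² + (0.9992·91.46)²) = √(8495.854555 + 8351.553063) = 129.7976 km
M10: √((-0.5222·111.32)² + (-0.1335·91.46)²) = √(3379.248505 + 149.081902) = 59.3998 km
M11: √((-0.5727·111.32)² + (-1.0265·91.46)²) = √(4064.440419 + 8814.147248) = 113.4839 km
M12: √((-1.4252·111.32)² + (0.0021·91.46)²) = √(25170.858178 + 0.036889) = 158.6534 km
Maximum: M12 at 158.6534 km.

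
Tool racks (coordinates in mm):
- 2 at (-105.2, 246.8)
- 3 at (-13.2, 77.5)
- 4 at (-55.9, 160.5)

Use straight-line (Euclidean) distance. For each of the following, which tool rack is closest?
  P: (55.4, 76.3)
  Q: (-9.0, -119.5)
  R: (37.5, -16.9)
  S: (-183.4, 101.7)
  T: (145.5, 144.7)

P→3; Q→3; R→3; S→4; T→3

P at (55.4, 76.3):
  2: √((-160.6)² + (170.5)²) = √(25792.360 + 29070.250) = 234.2 mm
  3: √((-68.6)² + (1.2)²) = √(4705.960 + 1.440) = 68.6 mm
  4: √((-111.3)² + (84.2)²) = √(12387.690 + 7089.640) = 139.6 mm
  → nearest: 3 (68.6 mm)
Q at (-9.0, -119.5):
  2: √((-96.2)² + (366.3)²) = √(9254.440 + 134175.690) = 378.7 mm
  3: √((-4.2)² + (197.0)²) = √(17.640 + 38809.000) = 197.0 mm
  4: √((-46.9)² + (280.0)²) = √(2199.610 + 78400.000) = 283.9 mm
  → nearest: 3 (197.0 mm)
R at (37.5, -16.9):
  2: √((-142.7)² + (263.7)²) = √(20363.290 + 69537.690) = 299.8 mm
  3: √((-50.7)² + (94.4)²) = √(2570.490 + 8911.360) = 107.2 mm
  4: √((-93.4)² + (177.4)²) = √(8723.560 + 31470.760) = 200.5 mm
  → nearest: 3 (107.2 mm)
S at (-183.4, 101.7):
  2: √((78.2)² + (145.1)²) = √(6115.240 + 21054.010) = 164.8 mm
  3: √((170.2)² + (-24.2)²) = √(28968.040 + 585.640) = 171.9 mm
  4: √((127.5)² + (58.8)²) = √(16256.250 + 3457.440) = 140.4 mm
  → nearest: 4 (140.4 mm)
T at (145.5, 144.7):
  2: √((-250.7)² + (102.1)²) = √(62850.490 + 10424.410) = 270.7 mm
  3: √((-158.7)² + (-67.2)²) = √(25185.690 + 4515.840) = 172.3 mm
  4: √((-201.4)² + (15.8)²) = √(40561.960 + 249.640) = 202.0 mm
  → nearest: 3 (172.3 mm)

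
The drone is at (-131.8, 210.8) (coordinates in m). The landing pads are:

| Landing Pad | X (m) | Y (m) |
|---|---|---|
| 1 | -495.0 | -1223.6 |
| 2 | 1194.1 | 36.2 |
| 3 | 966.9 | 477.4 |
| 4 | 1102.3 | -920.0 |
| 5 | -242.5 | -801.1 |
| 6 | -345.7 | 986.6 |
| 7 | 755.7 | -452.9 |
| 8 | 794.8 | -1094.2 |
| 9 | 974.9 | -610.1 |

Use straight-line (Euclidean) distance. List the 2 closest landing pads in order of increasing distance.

6, 5

Distances from (-131.8, 210.8):
1: 1479.7 m
2: 1337.3 m
3: 1130.6 m
4: 1673.8 m
5: 1017.9 m
6: 804.7 m
7: 1108.2 m
8: 1600.5 m
9: 1377.9 m
Sorted: 6 (804.7 m) < 5 (1017.9 m) < 7 (1108.2 m) < 3 (1130.6 m) < …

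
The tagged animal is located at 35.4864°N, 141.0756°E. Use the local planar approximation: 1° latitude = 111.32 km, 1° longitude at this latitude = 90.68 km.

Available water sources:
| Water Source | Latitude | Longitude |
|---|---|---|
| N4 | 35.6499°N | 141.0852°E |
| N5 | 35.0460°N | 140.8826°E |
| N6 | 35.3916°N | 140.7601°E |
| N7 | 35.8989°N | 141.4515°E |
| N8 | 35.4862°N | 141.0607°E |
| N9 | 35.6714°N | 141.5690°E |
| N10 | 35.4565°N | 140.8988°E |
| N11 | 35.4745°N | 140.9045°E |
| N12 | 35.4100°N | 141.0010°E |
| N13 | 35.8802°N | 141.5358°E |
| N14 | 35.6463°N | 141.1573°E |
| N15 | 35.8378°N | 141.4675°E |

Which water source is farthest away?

Distances from 35.4864°N, 141.0756°E:
N4: 18.2216 km
N5: 52.0555 km
N6: 30.4938 km
N7: 57.1883 km
N8: 1.3513 km
N9: 49.2537 km
N10: 16.3741 km
N11: 15.5718 km
N12: 10.8671 km
N13: 60.5246 km
N14: 19.2803 km
N15: 52.8500 km
Maximum: N13 at 60.5246 km.

N13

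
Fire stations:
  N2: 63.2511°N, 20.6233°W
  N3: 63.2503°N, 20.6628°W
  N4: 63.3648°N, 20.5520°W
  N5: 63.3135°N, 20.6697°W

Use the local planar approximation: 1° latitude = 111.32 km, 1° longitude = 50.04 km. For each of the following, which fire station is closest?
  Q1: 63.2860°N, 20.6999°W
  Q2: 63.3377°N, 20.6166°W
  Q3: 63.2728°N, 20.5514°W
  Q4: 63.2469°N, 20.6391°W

Q1 at 63.2860°N, 20.6999°W:
  N2: 5.4577 km
  N3: 4.3864 km
  N4: 11.4770 km
  N5: 3.4140 km
  → nearest: N5 (3.4140 km)
Q2 at 63.3377°N, 20.6166°W:
  N2: 9.6461 km
  N3: 10.0003 km
  N4: 4.4216 km
  N5: 3.7839 km
  → nearest: N5 (3.7839 km)
Q3 at 63.2728°N, 20.5514°W:
  N2: 4.3336 km
  N3: 6.1113 km
  N4: 10.2415 km
  N5: 7.4546 km
  → nearest: N2 (4.3336 km)
Q4 at 63.2469°N, 20.6391°W:
  N2: 0.9185 km
  N3: 1.2449 km
  N4: 13.8294 km
  N5: 7.5704 km
  → nearest: N2 (0.9185 km)

Q1→N5; Q2→N5; Q3→N2; Q4→N2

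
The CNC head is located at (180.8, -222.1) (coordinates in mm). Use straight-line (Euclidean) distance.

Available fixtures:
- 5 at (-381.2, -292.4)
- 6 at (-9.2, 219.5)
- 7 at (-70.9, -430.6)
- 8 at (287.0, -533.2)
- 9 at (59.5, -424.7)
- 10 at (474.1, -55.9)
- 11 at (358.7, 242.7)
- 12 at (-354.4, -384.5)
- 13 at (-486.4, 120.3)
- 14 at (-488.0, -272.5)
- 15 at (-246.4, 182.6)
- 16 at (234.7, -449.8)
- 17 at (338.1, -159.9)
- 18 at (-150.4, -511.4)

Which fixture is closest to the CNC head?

Distances from (180.8, -222.1):
5: 566.4 mm
6: 480.7 mm
7: 326.8 mm
8: 328.7 mm
9: 236.1 mm
10: 337.1 mm
11: 497.7 mm
12: 559.3 mm
13: 749.9 mm
14: 670.7 mm
15: 588.5 mm
16: 234.0 mm
17: 169.2 mm
18: 439.8 mm
Minimum: 17 at 169.2 mm.

17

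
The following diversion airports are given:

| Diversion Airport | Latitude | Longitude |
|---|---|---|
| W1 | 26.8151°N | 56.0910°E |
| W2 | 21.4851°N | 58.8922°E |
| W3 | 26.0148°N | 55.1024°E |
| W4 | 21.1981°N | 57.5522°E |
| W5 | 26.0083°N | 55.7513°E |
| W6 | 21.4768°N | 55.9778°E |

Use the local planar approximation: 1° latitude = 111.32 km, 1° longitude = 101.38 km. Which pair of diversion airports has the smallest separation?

W3 and W5

Pairwise distances:
W3–W5: 65.7895 km
W1–W5: 96.1894 km
W1–W3: 134.0963 km
W2–W4: 139.5555 km
W4–W6: 162.6000 km
W2–W6: 295.4633 km
W5–W6: 504.9689 km
W3–W6: 512.9065 km
W4–W5: 565.7415 km
W3–W4: 590.9215 km
W1–W6: 594.3704 km
W2–W5: 595.7593 km
W2–W3: 633.9412 km
W1–W4: 642.5924 km
W1–W2: 657.7956 km
Closest pair: W3–W5 at 65.7895 km.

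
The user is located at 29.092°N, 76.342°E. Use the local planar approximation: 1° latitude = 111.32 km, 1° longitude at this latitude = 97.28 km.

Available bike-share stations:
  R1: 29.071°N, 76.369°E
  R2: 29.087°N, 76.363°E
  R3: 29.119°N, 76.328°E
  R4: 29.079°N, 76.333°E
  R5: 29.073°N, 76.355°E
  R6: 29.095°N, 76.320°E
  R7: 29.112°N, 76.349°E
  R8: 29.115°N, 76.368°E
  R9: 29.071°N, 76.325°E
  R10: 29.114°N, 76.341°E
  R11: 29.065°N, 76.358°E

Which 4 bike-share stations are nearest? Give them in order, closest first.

Distances from 29.092°N, 76.342°E:
R1: 3.516 km
R2: 2.117 km
R3: 3.300 km
R4: 1.691 km
R5: 2.464 km
R6: 2.166 km
R7: 2.328 km
R8: 3.599 km
R9: 2.864 km
R10: 2.451 km
R11: 3.385 km
Sorted: R4 (1.691 km) < R2 (2.117 km) < R6 (2.166 km) < R7 (2.328 km) < R10 (2.451 km) < R5 (2.464 km) < …

R4, R2, R6, R7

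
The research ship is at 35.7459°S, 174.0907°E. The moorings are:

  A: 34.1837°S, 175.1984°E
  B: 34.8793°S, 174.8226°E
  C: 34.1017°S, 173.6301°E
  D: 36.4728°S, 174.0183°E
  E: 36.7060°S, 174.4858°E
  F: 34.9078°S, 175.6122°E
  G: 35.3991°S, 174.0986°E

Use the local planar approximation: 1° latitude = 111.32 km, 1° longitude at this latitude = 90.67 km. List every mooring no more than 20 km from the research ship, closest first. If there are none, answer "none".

none

Distances from 35.7459°S, 174.0907°E:
A: 200.8230 km
B: 117.0909 km
C: 187.7364 km
D: 81.1843 km
E: 112.7223 km
F: 166.5407 km
G: 38.6124 km
Threshold 20 km: none within range.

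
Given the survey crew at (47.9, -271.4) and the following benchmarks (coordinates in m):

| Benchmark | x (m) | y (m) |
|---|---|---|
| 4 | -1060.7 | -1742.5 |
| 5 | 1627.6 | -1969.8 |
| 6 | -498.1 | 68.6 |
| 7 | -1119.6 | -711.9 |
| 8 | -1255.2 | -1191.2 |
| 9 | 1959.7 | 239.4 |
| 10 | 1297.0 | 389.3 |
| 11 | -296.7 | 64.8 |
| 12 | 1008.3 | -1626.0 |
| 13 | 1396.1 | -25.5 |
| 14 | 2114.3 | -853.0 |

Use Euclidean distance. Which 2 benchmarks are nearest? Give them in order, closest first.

11, 6

Distances from (47.9, -271.4):
4: 1842.0 m
5: 2319.5 m
6: 643.2 m
7: 1247.8 m
8: 1595.0 m
9: 1978.9 m
10: 1413.1 m
11: 481.4 m
12: 1660.5 m
13: 1370.4 m
14: 2146.7 m
Sorted: 11 (481.4 m) < 6 (643.2 m) < 7 (1247.8 m) < 13 (1370.4 m) < …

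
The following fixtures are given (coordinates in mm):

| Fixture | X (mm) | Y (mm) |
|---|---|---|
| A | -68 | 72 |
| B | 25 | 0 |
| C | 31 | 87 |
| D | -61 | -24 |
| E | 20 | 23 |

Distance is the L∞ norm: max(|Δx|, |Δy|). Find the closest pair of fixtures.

B and E

Pairwise distances:
A–B: 93 mm
A–C: 99 mm
A–D: 96 mm
A–E: 88 mm
B–C: 87 mm
B–D: 86 mm
B–E: 23 mm
C–D: 111 mm
C–E: 64 mm
D–E: 81 mm
Closest pair: B–E at 23 mm.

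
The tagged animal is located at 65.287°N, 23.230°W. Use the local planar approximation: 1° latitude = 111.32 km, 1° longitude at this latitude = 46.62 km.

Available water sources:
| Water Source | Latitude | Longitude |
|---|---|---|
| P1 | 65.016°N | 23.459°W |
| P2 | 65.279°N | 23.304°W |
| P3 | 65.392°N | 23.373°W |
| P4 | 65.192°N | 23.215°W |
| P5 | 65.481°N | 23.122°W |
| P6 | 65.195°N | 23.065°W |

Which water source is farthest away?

P1

Distances from 65.287°N, 23.230°W:
P1: 32.001 km
P2: 3.563 km
P3: 13.456 km
P4: 10.598 km
P5: 22.175 km
P6: 12.809 km
Maximum: P1 at 32.001 km.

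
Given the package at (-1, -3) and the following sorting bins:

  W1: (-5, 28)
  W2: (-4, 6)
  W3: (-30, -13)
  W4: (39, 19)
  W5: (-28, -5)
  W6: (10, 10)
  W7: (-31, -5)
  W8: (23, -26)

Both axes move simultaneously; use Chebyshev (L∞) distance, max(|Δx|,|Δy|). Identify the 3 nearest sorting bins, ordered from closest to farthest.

W2, W6, W8

Distances from (-1, -3):
W1: max(|-4|, |31|) = 31
W2: max(|-3|, |9|) = 9
W3: max(|-29|, |-10|) = 29
W4: max(|40|, |22|) = 40
W5: max(|-27|, |-2|) = 27
W6: max(|11|, |13|) = 13
W7: max(|-30|, |-2|) = 30
W8: max(|24|, |-23|) = 24
Sorted: W2 (9) < W6 (13) < W8 (24) < W5 (27) < W3 (29) < …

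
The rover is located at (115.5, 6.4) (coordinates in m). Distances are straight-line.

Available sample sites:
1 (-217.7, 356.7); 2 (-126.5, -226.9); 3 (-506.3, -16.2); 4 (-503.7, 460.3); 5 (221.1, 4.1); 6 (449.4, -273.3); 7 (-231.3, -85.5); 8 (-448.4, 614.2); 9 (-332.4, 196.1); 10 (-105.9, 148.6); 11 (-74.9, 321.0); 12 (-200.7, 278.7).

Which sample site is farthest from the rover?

8

Distances from (115.5, 6.4):
1: √((-333.2)² + (350.3)²) = √(111022.240 + 122710.090) = 483.5 m
2: √((-242.0)² + (-233.3)²) = √(58564.000 + 54428.890) = 336.1 m
3: √((-621.8)² + (-22.6)²) = √(386635.240 + 510.760) = 622.2 m
4: √((-619.2)² + (453.9)²) = √(383408.640 + 206025.210) = 767.7 m
5: √((105.6)² + (-2.3)²) = √(11151.360 + 5.290) = 105.6 m
6: √((333.9)² + (-279.7)²) = √(111489.210 + 78232.090) = 435.6 m
7: √((-346.8)² + (-91.9)²) = √(120270.240 + 8445.610) = 358.8 m
8: √((-563.9)² + (607.8)²) = √(317983.210 + 369420.840) = 829.1 m
9: √((-447.9)² + (189.7)²) = √(200614.410 + 35986.090) = 486.4 m
10: √((-221.4)² + (142.2)²) = √(49017.960 + 20220.840) = 263.1 m
11: √((-190.4)² + (314.6)²) = √(36252.160 + 98973.160) = 367.7 m
12: √((-316.2)² + (272.3)²) = √(99982.440 + 74147.290) = 417.3 m
Maximum: 8 at 829.1 m.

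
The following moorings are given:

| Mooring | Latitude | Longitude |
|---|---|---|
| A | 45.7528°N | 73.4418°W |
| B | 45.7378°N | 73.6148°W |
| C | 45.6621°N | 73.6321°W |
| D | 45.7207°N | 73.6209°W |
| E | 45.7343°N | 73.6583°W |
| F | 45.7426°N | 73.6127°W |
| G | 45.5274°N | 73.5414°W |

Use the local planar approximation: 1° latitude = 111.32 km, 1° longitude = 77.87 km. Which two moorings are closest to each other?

Pairwise distances:
A–B: 13.5746 km
A–C: 17.9314 km
A–D: 14.3970 km
A–E: 16.9842 km
A–F: 13.3563 km
A–G: 26.2629 km
B–C: 8.5339 km
B–D: 1.9619 km
B–E: 3.4097 km
B–F: 0.5588 km
B–G: 24.1090 km
C–D: 6.5814 km
C–E: 8.2922 km
C–F: 9.0877 km
C–G: 16.5749 km
D–E: 3.2823 km
D–F: 2.5201 km
D–G: 22.3910 km
E–F: 3.6691 km
E–G: 24.7658 km
F–G: 24.5910 km
Closest pair: B–F at 0.5588 km.

B and F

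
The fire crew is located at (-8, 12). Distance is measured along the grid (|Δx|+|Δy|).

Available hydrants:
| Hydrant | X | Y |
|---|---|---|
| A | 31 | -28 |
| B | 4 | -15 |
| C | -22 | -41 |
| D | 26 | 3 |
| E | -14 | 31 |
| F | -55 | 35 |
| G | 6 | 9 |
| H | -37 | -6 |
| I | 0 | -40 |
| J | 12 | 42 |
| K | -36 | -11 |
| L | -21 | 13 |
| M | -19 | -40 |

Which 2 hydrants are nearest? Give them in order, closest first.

Distances from (-8, 12):
A: |39| + |-40| = 39 + 40 = 79
B: |12| + |-27| = 12 + 27 = 39
C: |-14| + |-53| = 14 + 53 = 67
D: |34| + |-9| = 34 + 9 = 43
E: |-6| + |19| = 6 + 19 = 25
F: |-47| + |23| = 47 + 23 = 70
G: |14| + |-3| = 14 + 3 = 17
H: |-29| + |-18| = 29 + 18 = 47
I: |8| + |-52| = 8 + 52 = 60
J: |20| + |30| = 20 + 30 = 50
K: |-28| + |-23| = 28 + 23 = 51
L: |-13| + |1| = 13 + 1 = 14
M: |-11| + |-52| = 11 + 52 = 63
Sorted: L (14) < G (17) < E (25) < B (39) < …

L, G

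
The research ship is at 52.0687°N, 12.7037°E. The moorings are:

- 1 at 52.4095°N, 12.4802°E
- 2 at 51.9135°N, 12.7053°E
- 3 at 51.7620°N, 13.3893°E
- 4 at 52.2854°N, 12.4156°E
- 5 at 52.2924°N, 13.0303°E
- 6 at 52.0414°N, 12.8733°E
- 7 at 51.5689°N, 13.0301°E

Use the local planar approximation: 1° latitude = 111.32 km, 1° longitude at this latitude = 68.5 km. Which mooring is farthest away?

7

Distances from 52.0687°N, 12.7037°E:
1: 40.9105 km
2: 17.2772 km
3: 58.0624 km
4: 31.1671 km
5: 33.4759 km
6: 12.0085 km
7: 59.9621 km
Maximum: 7 at 59.9621 km.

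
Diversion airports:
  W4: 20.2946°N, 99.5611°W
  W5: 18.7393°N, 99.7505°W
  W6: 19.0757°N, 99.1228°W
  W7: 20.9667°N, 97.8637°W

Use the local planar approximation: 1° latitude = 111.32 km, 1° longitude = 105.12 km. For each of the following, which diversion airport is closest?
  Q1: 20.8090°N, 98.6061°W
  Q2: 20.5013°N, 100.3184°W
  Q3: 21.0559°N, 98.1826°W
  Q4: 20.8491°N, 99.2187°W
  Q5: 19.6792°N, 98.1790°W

Q1 at 20.8090°N, 98.6061°W:
  W4: √((-0.5144·111.32)² + (-0.9550·105.12)²) = √(3279.052085 + 10078.071788) = 115.5730 km
  W5: √((-2.0697·111.32)² + (-1.1444·105.12)²) = √(53083.701044 + 14471.928317) = 259.9147 km
  W6: √((-1.7333·111.32)² + (-0.5167·105.12)²) = √(37230.071421 + 2950.173975) = 200.4501 km
  W7: √((0.1577·111.32)² + (0.7424·105.12)²) = √(308.183783 + 6090.411416) = 79.9912 km
  → nearest: W7 (79.9912 km)
Q2 at 20.5013°N, 100.3184°W:
  W4: √((-0.2067·111.32)² + (0.7573·105.12)²) = √(529.452921 + 6337.334314) = 82.8661 km
  W5: √((-1.7620·111.32)² + (0.5679·105.12)²) = √(38473.190549 + 3563.809177) = 205.0293 km
  W6: √((-1.4256·111.32)² + (1.1956·105.12)²) = √(25184.989186 + 15795.832404) = 202.4372 km
  W7: √((0.4654·111.32)² + (2.4547·105.12)²) = √(2684.102850 + 66583.642473) = 263.1877 km
  → nearest: W4 (82.8661 km)
Q3 at 21.0559°N, 98.1826°W:
  W4: √((-0.7613·111.32)² + (-1.3785·105.12)²) = √(7182.209266 + 20998.305279) = 167.8705 km
  W5: √((-2.3166·111.32)² + (-1.5679·105.12)²) = √(66504.112068 + 27164.857092) = 306.0539 km
  W6: √((-1.9802·111.32)² + (-0.9402·105.12)²) = √(48591.970137 + 9768.124766) = 241.5783 km
  W7: √((-0.0892·111.32)² + (0.3189·105.12)²) = √(98.599816 + 1123.775974) = 34.9625 km
  → nearest: W7 (34.9625 km)
Q4 at 20.8491°N, 99.2187°W:
  W4: √((-0.5545·111.32)² + (-0.3424·105.12)²) = √(3810.215122 + 1295.502384) = 71.4543 km
  W5: √((-2.1098·111.32)² + (-0.5318·105.12)²) = √(55160.598707 + 3125.124837) = 241.4244 km
  W6: √((-1.7734·111.32)² + (0.0959·105.12)²) = √(38972.638004 + 101.626722) = 197.6721 km
  W7: √((0.1176·111.32)² + (1.3550·105.12)²) = √(171.380355 + 20288.469894) = 143.0379 km
  → nearest: W4 (71.4543 km)
Q5 at 19.6792°N, 98.1790°W:
  W4: √((0.6154·111.32)² + (-1.3821·105.12)²) = √(4693.116976 + 21108.124077) = 160.6276 km
  W5: √((-0.9399·111.32)² + (-1.5715·105.12)²) = √(10947.367426 + 27289.744847) = 195.5431 km
  W6: √((-0.6035·111.32)² + (-0.9438·105.12)²) = √(4513.370066 + 9843.071741) = 119.8184 km
  W7: √((1.2875·111.32)² + (0.3153·105.12)²) = √(20541.912300 + 1098.547009) = 147.1070 km
  → nearest: W6 (119.8184 km)

Q1→W7; Q2→W4; Q3→W7; Q4→W4; Q5→W6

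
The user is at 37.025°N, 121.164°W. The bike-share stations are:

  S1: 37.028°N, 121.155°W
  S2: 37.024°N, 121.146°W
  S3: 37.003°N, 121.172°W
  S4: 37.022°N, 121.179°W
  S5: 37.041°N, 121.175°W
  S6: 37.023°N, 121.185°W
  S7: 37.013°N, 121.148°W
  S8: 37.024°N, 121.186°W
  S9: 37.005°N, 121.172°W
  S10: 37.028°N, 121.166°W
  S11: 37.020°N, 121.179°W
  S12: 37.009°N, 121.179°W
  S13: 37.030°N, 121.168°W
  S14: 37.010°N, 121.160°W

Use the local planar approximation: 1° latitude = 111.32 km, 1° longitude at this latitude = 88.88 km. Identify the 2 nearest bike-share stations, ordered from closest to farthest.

S10, S13

Distances from 37.025°N, 121.164°W:
S1: 0.867 km
S2: 1.604 km
S3: 2.550 km
S4: 1.374 km
S5: 2.032 km
S6: 1.880 km
S7: 1.951 km
S8: 1.959 km
S9: 2.337 km
S10: 0.378 km
S11: 1.445 km
S12: 2.225 km
S13: 0.660 km
S14: 1.707 km
Sorted: S10 (0.378 km) < S13 (0.660 km) < S1 (0.867 km) < S4 (1.374 km) < …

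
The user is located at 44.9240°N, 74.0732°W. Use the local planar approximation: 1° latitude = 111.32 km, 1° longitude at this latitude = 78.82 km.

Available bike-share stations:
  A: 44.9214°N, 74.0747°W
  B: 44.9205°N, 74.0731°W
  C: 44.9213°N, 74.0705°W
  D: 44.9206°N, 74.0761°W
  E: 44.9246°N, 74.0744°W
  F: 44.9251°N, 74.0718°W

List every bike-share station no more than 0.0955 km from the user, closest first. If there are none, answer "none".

none

Distances from 44.9240°N, 74.0732°W:
A: 0.3126 km
B: 0.3897 km
C: 0.3683 km
D: 0.4422 km
E: 0.1158 km
F: 0.1648 km
Threshold 0.0955 km: none within range.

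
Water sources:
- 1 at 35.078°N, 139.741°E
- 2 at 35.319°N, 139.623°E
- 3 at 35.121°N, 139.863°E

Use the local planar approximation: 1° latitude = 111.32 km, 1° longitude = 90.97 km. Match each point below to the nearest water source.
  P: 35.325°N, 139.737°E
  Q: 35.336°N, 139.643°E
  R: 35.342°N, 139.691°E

P at 35.325°N, 139.737°E:
  1: √((-0.247·111.32)² + (0.004·90.97)²) = √(756.03222 + 0.13241) = 27.498 km
  2: √((-0.006·111.32)² + (-0.114·90.97)²) = √(0.44612 + 107.54893) = 10.392 km
  3: √((-0.204·111.32)² + (0.126·90.97)²) = √(515.71140 + 131.38249) = 25.438 km
  → nearest: 2 (10.392 km)
Q at 35.336°N, 139.643°E:
  1: √((-0.258·111.32)² + (0.098·90.97)²) = √(824.87057 + 79.47829) = 30.072 km
  2: √((-0.017·111.32)² + (-0.020·90.97)²) = √(3.58133 + 3.31022) = 2.625 km
  3: √((-0.215·111.32)² + (0.220·90.97)²) = √(572.82678 + 400.53618) = 31.199 km
  → nearest: 2 (2.625 km)
R at 35.342°N, 139.691°E:
  1: √((-0.264·111.32)² + (0.050·90.97)²) = √(863.68276 + 20.68885) = 29.738 km
  2: √((-0.023·111.32)² + (-0.068·90.97)²) = √(6.55544 + 38.26610) = 6.695 km
  3: √((-0.221·111.32)² + (0.172·90.97)²) = √(605.24463 + 244.82360) = 29.156 km
  → nearest: 2 (6.695 km)

P→2; Q→2; R→2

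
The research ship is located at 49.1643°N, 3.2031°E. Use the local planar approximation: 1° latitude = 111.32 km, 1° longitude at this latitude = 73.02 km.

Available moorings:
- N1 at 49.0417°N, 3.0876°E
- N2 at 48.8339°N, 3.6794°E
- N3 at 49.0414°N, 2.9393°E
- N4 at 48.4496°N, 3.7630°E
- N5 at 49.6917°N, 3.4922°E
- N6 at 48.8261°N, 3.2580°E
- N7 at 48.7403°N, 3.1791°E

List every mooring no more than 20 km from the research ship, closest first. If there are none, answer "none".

Distances from 49.1643°N, 3.2031°E:
N1: 16.0435 km
N2: 50.6200 km
N3: 23.6268 km
N4: 89.4503 km
N5: 62.3901 km
N6: 37.8613 km
N7: 47.2322 km
Threshold 20 km: N1 (16.0435 km) is within range.

N1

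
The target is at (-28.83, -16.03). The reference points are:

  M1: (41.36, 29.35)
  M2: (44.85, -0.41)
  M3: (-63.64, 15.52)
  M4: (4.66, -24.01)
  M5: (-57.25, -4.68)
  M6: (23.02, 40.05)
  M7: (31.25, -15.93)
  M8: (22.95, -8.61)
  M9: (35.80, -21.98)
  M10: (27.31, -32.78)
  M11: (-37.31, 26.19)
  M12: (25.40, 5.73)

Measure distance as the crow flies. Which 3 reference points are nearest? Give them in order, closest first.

Distances from (-28.83, -16.03):
M1: √((70.19)² + (45.38)²) = √(4926.6361 + 2059.3444) = 83.58
M2: √((73.68)² + (15.62)²) = √(5428.7424 + 243.9844) = 75.32
M3: √((-34.81)² + (31.55)²) = √(1211.7361 + 995.4025) = 46.98
M4: √((33.49)² + (-7.98)²) = √(1121.5801 + 63.6804) = 34.43
M5: √((-28.42)² + (11.35)²) = √(807.6964 + 128.8225) = 30.60
M6: √((51.85)² + (56.08)²) = √(2688.4225 + 3144.9664) = 76.38
M7: √((60.08)² + (0.10)²) = √(3609.6064 + 0.0100) = 60.08
M8: √((51.78)² + (7.42)²) = √(2681.1684 + 55.0564) = 52.31
M9: √((64.63)² + (-5.95)²) = √(4177.0369 + 35.4025) = 64.90
M10: √((56.14)² + (-16.75)²) = √(3151.6996 + 280.5625) = 58.59
M11: √((-8.48)² + (42.22)²) = √(71.9104 + 1782.5284) = 43.06
M12: √((54.23)² + (21.76)²) = √(2940.8929 + 473.4976) = 58.43
Sorted: M5 (30.60) < M4 (34.43) < M11 (43.06) < M3 (46.98) < M8 (52.31) < …

M5, M4, M11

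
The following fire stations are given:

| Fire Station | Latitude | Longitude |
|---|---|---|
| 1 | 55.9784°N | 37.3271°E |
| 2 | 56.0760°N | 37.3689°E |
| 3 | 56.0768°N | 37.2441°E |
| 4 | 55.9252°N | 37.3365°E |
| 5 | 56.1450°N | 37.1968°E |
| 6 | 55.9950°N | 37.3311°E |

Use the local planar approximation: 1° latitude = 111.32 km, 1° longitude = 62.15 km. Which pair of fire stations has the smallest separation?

1 and 6

Pairwise distances:
1–2: 11.1711 km
1–3: 12.1077 km
1–4: 5.9510 km
1–5: 20.2369 km
1–6: 1.8646 km
2–3: 7.7568 km
2–4: 16.9074 km
2–5: 13.1683 km
2–6: 9.3179 km
3–4: 17.8264 km
3–5: 8.1413 km
3–6: 10.5903 km
4–5: 25.9629 km
4–6: 7.7774 km
5–6: 18.6679 km
Closest pair: 1–6 at 1.8646 km.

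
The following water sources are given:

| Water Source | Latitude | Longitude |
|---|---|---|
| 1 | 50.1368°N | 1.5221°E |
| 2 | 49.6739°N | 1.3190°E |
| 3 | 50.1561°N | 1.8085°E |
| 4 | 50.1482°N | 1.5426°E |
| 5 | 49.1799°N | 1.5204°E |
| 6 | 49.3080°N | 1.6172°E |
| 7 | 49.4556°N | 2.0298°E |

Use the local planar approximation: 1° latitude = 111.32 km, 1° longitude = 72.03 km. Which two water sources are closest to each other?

Pairwise distances:
1–2: √((-0.4629·111.32)² + (-0.2031·72.03)²) = √(2655.343786 + 214.016214) = 53.5664 km
1–3: √((0.0193·111.32)² + (0.2864·72.03)²) = √(4.615949 + 425.571814) = 20.7410 km
1–4: √((0.0114·111.32)² + (0.0205·72.03)²) = √(1.610483 + 2.180392) = 1.9470 km
1–5: √((-0.9569·111.32)² + (-0.0017·72.03)²) = √(11346.959493 + 0.014994) = 106.5222 km
1–6: √((-0.8288·111.32)² + (0.0951·72.03)²) = √(8512.279596 + 46.923226) = 92.5160 km
1–7: √((-0.6812·111.32)² + (0.5077·72.03)²) = √(5750.368467 + 1337.337911) = 84.1885 km
2–3: √((0.4822·111.32)² + (0.4895·72.03)²) = √(2881.381792 + 1243.174868) = 64.2227 km
2–4: √((0.4743·111.32)² + (0.2236·72.03)²) = √(2787.742426 + 259.400273) = 55.2009 km
2–5: √((-0.4940·111.32)² + (0.2014·72.03)²) = √(3024.128863 + 210.448465) = 56.8733 km
2–6: √((-0.3659·111.32)² + (0.2982·72.03)²) = √(1659.094846 + 461.362305) = 46.0484 km
2–7: √((-0.2183·111.32)² + (0.7108·72.03)²) = √(590.546183 + 2621.329819) = 56.6734 km
3–4: √((-0.0079·111.32)² + (-0.2659·72.03)²) = √(0.773394 + 366.828867) = 19.1730 km
3–5: √((-0.9762·111.32)² + (-0.2881·72.03)²) = √(11809.295827 + 430.638988) = 110.6342 km
3–6: √((-0.8481·111.32)² + (-0.1913·72.03)²) = √(8913.341000 + 189.870183) = 95.4107 km
3–7: √((-0.7005·111.32)² + (0.2213·72.03)²) = √(6080.827374 + 254.091219) = 79.5922 km
4–5: √((-0.9683·111.32)² + (-0.0222·72.03)²) = √(11618.933312 + 2.557012) = 107.8030 km
4–6: √((-0.8402·111.32)² + (0.0746·72.03)²) = √(8748.059933 + 28.873836) = 93.6853 km
4–7: √((-0.6926·111.32)² + (0.4872·72.03)²) = √(5944.445774 + 1231.519772) = 84.7111 km
5–6: √((0.1281·111.32)² + (0.0968·72.03)²) = √(203.350224 + 48.615812) = 15.8734 km
5–7: √((0.2757·111.32)² + (0.5094·72.03)²) = √(941.932816 + 1346.308881) = 47.8356 km
6–7: √((0.1476·111.32)² + (0.4126·72.03)²) = √(269.972240 + 883.253316) = 33.9592 km
Closest pair: 1–4 at 1.9470 km.

1 and 4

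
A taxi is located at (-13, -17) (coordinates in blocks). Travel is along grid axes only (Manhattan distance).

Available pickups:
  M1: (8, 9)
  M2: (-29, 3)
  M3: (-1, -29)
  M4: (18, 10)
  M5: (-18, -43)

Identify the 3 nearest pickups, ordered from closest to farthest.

Distances from (-13, -17):
M1: |21| + |26| = 21 + 26 = 47 blocks
M2: |-16| + |20| = 16 + 20 = 36 blocks
M3: |12| + |-12| = 12 + 12 = 24 blocks
M4: |31| + |27| = 31 + 27 = 58 blocks
M5: |-5| + |-26| = 5 + 26 = 31 blocks
Sorted: M3 (24 blocks) < M5 (31 blocks) < M2 (36 blocks) < M1 (47 blocks) < M4 (58 blocks)

M3, M5, M2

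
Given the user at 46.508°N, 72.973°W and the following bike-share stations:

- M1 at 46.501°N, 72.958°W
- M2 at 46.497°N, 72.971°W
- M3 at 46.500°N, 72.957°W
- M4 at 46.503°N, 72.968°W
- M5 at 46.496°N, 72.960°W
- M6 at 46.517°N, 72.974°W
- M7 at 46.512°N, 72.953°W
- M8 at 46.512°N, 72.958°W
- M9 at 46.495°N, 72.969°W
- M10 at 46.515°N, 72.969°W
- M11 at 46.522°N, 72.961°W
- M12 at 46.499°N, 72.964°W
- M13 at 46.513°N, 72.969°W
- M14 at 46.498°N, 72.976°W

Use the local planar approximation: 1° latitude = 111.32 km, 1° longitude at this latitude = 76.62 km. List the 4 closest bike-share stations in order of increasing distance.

Distances from 46.508°N, 72.973°W:
M1: √((-0.007·111.32)² + (0.015·76.62)²) = √(0.60721 + 1.32089) = 1.389 km
M2: √((-0.011·111.32)² + (0.002·76.62)²) = √(1.49945 + 0.02348) = 1.234 km
M3: √((-0.008·111.32)² + (0.016·76.62)²) = √(0.79310 + 1.50288) = 1.515 km
M4: √((-0.005·111.32)² + (0.005·76.62)²) = √(0.30980 + 0.14677) = 0.676 km
M5: √((-0.012·111.32)² + (0.013·76.62)²) = √(1.78447 + 0.99214) = 1.666 km
M6: √((0.009·111.32)² + (-0.001·76.62)²) = √(1.00376 + 0.00587) = 1.005 km
M7: √((0.004·111.32)² + (0.020·76.62)²) = √(0.19827 + 2.34825) = 1.596 km
M8: √((0.004·111.32)² + (0.015·76.62)²) = √(0.19827 + 1.32089) = 1.233 km
M9: √((-0.013·111.32)² + (0.004·76.62)²) = √(2.09427 + 0.09393) = 1.479 km
M10: √((0.007·111.32)² + (0.004·76.62)²) = √(0.60721 + 0.09393) = 0.837 km
M11: √((0.014·111.32)² + (0.012·76.62)²) = √(2.42886 + 0.84537) = 1.809 km
M12: √((-0.009·111.32)² + (0.009·76.62)²) = √(1.00376 + 0.47552) = 1.216 km
M13: √((0.005·111.32)² + (0.004·76.62)²) = √(0.30980 + 0.09393) = 0.635 km
M14: √((-0.010·111.32)² + (-0.003·76.62)²) = √(1.23921 + 0.05284) = 1.137 km
Sorted: M13 (0.635 km) < M4 (0.676 km) < M10 (0.837 km) < M6 (1.005 km) < M14 (1.137 km) < M12 (1.216 km) < …

M13, M4, M10, M6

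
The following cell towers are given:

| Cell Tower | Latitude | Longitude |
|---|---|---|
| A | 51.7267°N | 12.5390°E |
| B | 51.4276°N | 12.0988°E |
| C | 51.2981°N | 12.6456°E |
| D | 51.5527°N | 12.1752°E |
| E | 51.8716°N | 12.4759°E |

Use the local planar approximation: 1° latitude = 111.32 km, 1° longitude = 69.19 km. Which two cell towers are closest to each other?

Pairwise distances:
A–B: 45.1250 km
A–C: 48.2785 km
A–D: 31.7613 km
A–E: 16.7107 km
B–C: 40.4866 km
B–D: 14.8956 km
B–E: 55.8901 km
C–D: 43.1576 km
C–E: 64.9128 km
D–E: 41.1474 km
Closest pair: B–D at 14.8956 km.

B and D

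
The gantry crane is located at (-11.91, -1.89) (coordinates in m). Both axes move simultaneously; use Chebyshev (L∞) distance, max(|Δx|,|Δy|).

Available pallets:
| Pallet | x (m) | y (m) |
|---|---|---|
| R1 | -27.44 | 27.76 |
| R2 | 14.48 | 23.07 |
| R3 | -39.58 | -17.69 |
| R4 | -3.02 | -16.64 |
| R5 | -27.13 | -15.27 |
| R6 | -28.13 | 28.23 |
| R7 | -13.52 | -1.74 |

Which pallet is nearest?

Distances from (-11.91, -1.89):
R1: max(|-15.53|, |29.65|) = 29.65 m
R2: max(|26.39|, |24.96|) = 26.39 m
R3: max(|-27.67|, |-15.80|) = 27.67 m
R4: max(|8.89|, |-14.75|) = 14.75 m
R5: max(|-15.22|, |-13.38|) = 15.22 m
R6: max(|-16.22|, |30.12|) = 30.12 m
R7: max(|-1.61|, |0.15|) = 1.61 m
Minimum: R7 at 1.61 m.

R7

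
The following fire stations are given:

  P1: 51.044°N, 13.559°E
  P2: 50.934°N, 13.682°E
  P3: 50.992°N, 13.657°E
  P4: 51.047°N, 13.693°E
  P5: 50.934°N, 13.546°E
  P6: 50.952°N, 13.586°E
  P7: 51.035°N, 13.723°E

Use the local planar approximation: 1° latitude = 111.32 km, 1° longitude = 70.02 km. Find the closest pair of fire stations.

P4 and P7

Pairwise distances:
P4–P7: 2.489 km
P5–P6: 3.444 km
P3–P4: 6.621 km
P3–P7: 6.654 km
P3–P6: 6.674 km
P2–P3: 6.690 km
P2–P6: 7.014 km
P1–P3: 8.977 km
P1–P4: 9.389 km
P2–P5: 9.523 km
P3–P5: 10.104 km
P1–P6: 10.414 km
P1–P7: 11.527 km
P2–P7: 11.604 km
P1–P5: 12.279 km
P2–P4: 12.603 km
P4–P6: 12.960 km
P6–P7: 13.319 km
P1–P2: 14.971 km
P4–P5: 16.254 km
P5–P7: 16.734 km
Closest pair: P4–P7 at 2.489 km.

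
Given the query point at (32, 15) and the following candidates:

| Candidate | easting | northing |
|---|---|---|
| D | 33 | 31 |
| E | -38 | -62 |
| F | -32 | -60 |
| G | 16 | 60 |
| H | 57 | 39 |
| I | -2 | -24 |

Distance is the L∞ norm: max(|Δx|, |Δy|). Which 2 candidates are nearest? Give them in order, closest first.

D, H

Distances from (32, 15):
D: max(|1|, |16|) = 16
E: max(|-70|, |-77|) = 77
F: max(|-64|, |-75|) = 75
G: max(|-16|, |45|) = 45
H: max(|25|, |24|) = 25
I: max(|-34|, |-39|) = 39
Sorted: D (16) < H (25) < I (39) < G (45) < …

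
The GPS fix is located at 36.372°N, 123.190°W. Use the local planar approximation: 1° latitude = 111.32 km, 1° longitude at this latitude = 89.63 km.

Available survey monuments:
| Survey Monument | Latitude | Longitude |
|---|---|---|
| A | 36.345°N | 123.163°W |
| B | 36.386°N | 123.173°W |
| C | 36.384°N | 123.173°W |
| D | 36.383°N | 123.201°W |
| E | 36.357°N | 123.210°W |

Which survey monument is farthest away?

Distances from 36.372°N, 123.190°W:
A: 3.859 km
B: 2.180 km
C: 2.026 km
D: 1.572 km
E: 2.450 km
Maximum: A at 3.859 km.

A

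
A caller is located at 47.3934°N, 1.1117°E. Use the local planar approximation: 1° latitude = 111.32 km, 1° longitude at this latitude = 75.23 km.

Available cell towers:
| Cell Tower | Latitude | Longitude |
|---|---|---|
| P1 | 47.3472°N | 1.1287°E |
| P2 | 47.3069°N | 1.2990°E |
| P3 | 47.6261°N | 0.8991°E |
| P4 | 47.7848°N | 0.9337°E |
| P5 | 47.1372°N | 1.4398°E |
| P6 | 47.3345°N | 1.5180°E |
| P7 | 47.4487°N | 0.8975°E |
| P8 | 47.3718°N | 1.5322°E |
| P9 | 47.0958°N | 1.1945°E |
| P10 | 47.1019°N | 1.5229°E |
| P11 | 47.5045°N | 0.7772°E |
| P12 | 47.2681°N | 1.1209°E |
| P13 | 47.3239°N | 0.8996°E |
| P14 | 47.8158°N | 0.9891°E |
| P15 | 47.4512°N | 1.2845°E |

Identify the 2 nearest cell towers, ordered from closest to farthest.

Distances from 47.3934°N, 1.1117°E:
P1: √((-0.0462·111.32)² + (0.0170·75.23)²) = √(26.450284 + 1.635611) = 5.2996 km
P2: √((-0.0865·111.32)² + (0.1873·75.23)²) = √(92.721107 + 198.544417) = 17.0665 km
P3: √((0.2327·111.32)² + (-0.2126·75.23)²) = √(671.025713 + 255.804773) = 30.4439 km
P4: √((0.3914·111.32)² + (-0.1780·75.23)²) = √(1898.401367 + 179.317274) = 45.5820 km
P5: √((-0.2562·111.32)² + (0.3281·75.23)²) = √(813.400895 + 609.248662) = 37.7180 km
P6: √((-0.0589·111.32)² + (0.4063·75.23)²) = √(42.990944 + 934.277238) = 31.2613 km
P7: √((0.0553·111.32)² + (-0.2142·75.23)²) = √(37.896287 + 259.669569) = 17.2501 km
P8: √((-0.0216·111.32)² + (0.4205·75.23)²) = √(5.781678 + 1000.723559) = 31.7255 km
P9: √((-0.2976·111.32)² + (0.0828·75.23)²) = √(1097.519510 + 38.800989) = 33.7094 km
P10: √((-0.2915·111.32)² + (0.4112·75.23)²) = √(1052.988222 + 956.947992) = 44.8323 km
P11: √((0.1111·111.32)² + (-0.3345·75.23)²) = √(152.958816 + 633.248789) = 28.0394 km
P12: √((-0.1253·111.32)² + (0.0092·75.23)²) = √(194.557751 + 0.479025) = 13.9656 km
P13: √((-0.0695·111.32)² + (-0.2121·75.23)²) = √(59.857146 + 254.602967) = 17.7330 km
P14: √((0.4224·111.32)² + (-0.1226·75.23)²) = √(2211.027857 + 85.067381) = 47.9176 km
P15: √((0.0578·111.32)² + (0.1728·75.23)²) = √(41.400165 + 168.993344) = 14.5049 km
Sorted: P1 (5.2996 km) < P12 (13.9656 km) < P15 (14.5049 km) < P2 (17.0665 km) < …

P1, P12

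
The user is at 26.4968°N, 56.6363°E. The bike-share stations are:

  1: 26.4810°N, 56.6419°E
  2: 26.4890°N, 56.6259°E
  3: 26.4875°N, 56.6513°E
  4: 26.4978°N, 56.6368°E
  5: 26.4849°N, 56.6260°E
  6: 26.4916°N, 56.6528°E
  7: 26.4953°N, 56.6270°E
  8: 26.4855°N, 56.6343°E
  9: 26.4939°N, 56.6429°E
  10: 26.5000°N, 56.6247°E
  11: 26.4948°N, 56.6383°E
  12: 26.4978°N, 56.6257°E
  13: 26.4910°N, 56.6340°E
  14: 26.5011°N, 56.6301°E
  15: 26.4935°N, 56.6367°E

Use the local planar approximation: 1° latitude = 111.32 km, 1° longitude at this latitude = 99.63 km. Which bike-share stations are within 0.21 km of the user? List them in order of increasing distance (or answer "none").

Distances from 26.4968°N, 56.6363°E:
1: √((-0.0158·111.32)² + (0.0056·99.63)²) = √(3.093574 + 0.311284) = 1.8452 km
2: √((-0.0078·111.32)² + (-0.0104·99.63)²) = √(0.753938 + 1.073611) = 1.3519 km
3: √((-0.0093·111.32)² + (0.0150·99.63)²) = √(1.071796 + 2.233381) = 1.8180 km
4: √((0.0010·111.32)² + (0.0005·99.63)²) = √(0.012392 + 0.002482) = 0.1220 km
5: √((-0.0119·111.32)² + (-0.0103·99.63)²) = √(1.754851 + 1.053064) = 1.6757 km
6: √((-0.0052·111.32)² + (0.0165·99.63)²) = √(0.335084 + 2.702391) = 1.7428 km
7: √((-0.0015·111.32)² + (-0.0093·99.63)²) = √(0.027882 + 0.858512) = 0.9415 km
8: √((-0.0113·111.32)² + (-0.0020·99.63)²) = √(1.582353 + 0.039705) = 1.2736 km
9: √((-0.0029·111.32)² + (0.0066·99.63)²) = √(0.104218 + 0.432383) = 0.7325 km
10: √((0.0032·111.32)² + (-0.0116·99.63)²) = √(0.126896 + 1.335661) = 1.2094 km
11: √((-0.0020·111.32)² + (0.0020·99.63)²) = √(0.049569 + 0.039705) = 0.2988 km
12: √((0.0010·111.32)² + (-0.0106·99.63)²) = √(0.012392 + 1.115301) = 1.0619 km
13: √((-0.0058·111.32)² + (-0.0023·99.63)²) = √(0.416872 + 0.052509) = 0.6851 km
14: √((0.0043·111.32)² + (-0.0062·99.63)²) = √(0.229131 + 0.381561) = 0.7815 km
15: √((-0.0033·111.32)² + (0.0004·99.63)²) = √(0.134950 + 0.001588) = 0.3695 km
Threshold 0.21 km: 4 (0.1220 km) is within range.

4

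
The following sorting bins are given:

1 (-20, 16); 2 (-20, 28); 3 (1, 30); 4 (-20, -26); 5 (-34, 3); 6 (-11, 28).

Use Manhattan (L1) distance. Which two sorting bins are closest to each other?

2 and 6

Pairwise distances:
1–2: 12
1–3: 35
1–4: 42
1–5: 27
1–6: 21
2–3: 23
2–4: 54
2–5: 39
2–6: 9
3–4: 77
3–5: 62
3–6: 14
4–5: 43
4–6: 63
5–6: 48
Closest pair: 2–6 at 9.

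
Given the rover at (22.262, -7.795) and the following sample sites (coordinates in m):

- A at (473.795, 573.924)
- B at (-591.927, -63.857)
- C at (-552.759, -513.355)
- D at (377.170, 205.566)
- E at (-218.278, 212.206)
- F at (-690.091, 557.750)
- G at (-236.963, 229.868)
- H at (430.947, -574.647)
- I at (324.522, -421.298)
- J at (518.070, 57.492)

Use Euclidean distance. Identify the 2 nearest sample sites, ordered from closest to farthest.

Distances from (22.262, -7.795):
A: √((451.533)² + (581.719)²) = √(203882.05009 + 338396.99496) = 736.396 m
B: √((-614.189)² + (-56.062)²) = √(377228.12772 + 3142.94784) = 616.742 m
C: √((-575.021)² + (-505.560)²) = √(330649.15044 + 255590.91360) = 765.663 m
D: √((354.908)² + (213.361)²) = √(125959.68846 + 45522.91632) = 414.105 m
E: √((-240.540)² + (220.001)²) = √(57859.49160 + 48400.44000) = 325.975 m
F: √((-712.353)² + (565.545)²) = √(507446.79661 + 319841.14702) = 909.554 m
G: √((-259.225)² + (237.663)²) = √(67197.60063 + 56483.70157) = 351.684 m
H: √((408.685)² + (-566.852)²) = √(167023.42922 + 321321.18990) = 698.817 m
I: √((302.260)² + (-413.503)²) = √(91361.10760 + 170984.73101) = 512.197 m
J: √((495.808)² + (65.287)²) = √(245825.57286 + 4262.39237) = 500.088 m
Sorted: E (325.975 m) < G (351.684 m) < D (414.105 m) < J (500.088 m) < …

E, G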